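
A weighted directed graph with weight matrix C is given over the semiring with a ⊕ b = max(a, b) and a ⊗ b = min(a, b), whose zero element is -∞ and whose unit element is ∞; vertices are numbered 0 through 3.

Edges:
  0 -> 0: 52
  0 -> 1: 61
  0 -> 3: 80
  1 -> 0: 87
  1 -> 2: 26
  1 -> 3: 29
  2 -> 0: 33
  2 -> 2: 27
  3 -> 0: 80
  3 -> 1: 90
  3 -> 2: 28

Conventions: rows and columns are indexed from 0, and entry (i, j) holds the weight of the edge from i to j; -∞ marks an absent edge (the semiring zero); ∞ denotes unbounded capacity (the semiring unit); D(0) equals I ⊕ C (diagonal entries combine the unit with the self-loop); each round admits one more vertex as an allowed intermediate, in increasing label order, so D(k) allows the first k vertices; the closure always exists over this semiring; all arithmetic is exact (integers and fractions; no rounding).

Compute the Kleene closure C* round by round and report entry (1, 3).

D(0):
  [∞, 61, -∞, 80]
  [87, ∞, 26, 29]
  [33, -∞, ∞, -∞]
  [80, 90, 28, ∞]
D(1):
  [∞, 61, -∞, 80]
  [87, ∞, 26, 80]
  [33, 33, ∞, 33]
  [80, 90, 28, ∞]
D(2):
  [∞, 61, 26, 80]
  [87, ∞, 26, 80]
  [33, 33, ∞, 33]
  [87, 90, 28, ∞]
D(3):
  [∞, 61, 26, 80]
  [87, ∞, 26, 80]
  [33, 33, ∞, 33]
  [87, 90, 28, ∞]
D(4):
  [∞, 80, 28, 80]
  [87, ∞, 28, 80]
  [33, 33, ∞, 33]
  [87, 90, 28, ∞]
Answer: C*[1][3] = 80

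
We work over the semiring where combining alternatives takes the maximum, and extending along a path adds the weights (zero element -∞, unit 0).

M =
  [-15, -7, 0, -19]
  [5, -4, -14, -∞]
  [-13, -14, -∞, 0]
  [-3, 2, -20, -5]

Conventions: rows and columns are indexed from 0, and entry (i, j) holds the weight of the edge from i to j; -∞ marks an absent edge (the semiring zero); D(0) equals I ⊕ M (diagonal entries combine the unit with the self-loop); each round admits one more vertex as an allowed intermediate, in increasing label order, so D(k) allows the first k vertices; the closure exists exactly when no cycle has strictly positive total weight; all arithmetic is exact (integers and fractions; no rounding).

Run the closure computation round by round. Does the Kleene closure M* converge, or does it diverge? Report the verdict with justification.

D(0):
  [0, -7, 0, -19]
  [5, 0, -14, -∞]
  [-13, -14, 0, 0]
  [-3, 2, -20, 0]
D(1):
  [0, -7, 0, -19]
  [5, 0, 5, -14]
  [-13, -14, 0, 0]
  [-3, 2, -3, 0]
D(2):
  [0, -7, 0, -19]
  [5, 0, 5, -14]
  [-9, -14, 0, 0]
  [7, 2, 7, 0]
Detection: at round 3, diagonal entry (3, 3) turns strictly positive.
Key observation: the cycle 3->1->0->2->3 has total weight 2 + 5 + 0 + 0, which is strictly positive.
Answer: DIVERGES — positive cycle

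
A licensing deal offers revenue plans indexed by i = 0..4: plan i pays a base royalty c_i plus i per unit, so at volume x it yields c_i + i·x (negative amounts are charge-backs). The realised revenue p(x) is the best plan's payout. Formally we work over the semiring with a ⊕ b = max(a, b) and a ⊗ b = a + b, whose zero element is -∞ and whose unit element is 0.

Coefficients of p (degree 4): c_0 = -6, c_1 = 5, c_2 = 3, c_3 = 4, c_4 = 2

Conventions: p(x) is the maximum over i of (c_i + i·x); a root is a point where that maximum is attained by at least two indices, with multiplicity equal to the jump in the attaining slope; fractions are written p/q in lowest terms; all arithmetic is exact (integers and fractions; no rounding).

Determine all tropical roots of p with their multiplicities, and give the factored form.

hull edge (i=0, c=-6) to (i=1, c=5): slope 11, span 1
hull edge (i=1, c=5) to (i=3, c=4): slope -1/2, span 2
hull edge (i=3, c=4) to (i=4, c=2): slope -2, span 1
Factored form: p(x) = 2 ⊗ (x ⊕ (-11)) ⊗ (x ⊕ 1/2) ⊗ (x ⊕ 1/2) ⊗ (x ⊕ 2)
Answer: roots = -11 (mult 1), 1/2 (mult 2), 2 (mult 1)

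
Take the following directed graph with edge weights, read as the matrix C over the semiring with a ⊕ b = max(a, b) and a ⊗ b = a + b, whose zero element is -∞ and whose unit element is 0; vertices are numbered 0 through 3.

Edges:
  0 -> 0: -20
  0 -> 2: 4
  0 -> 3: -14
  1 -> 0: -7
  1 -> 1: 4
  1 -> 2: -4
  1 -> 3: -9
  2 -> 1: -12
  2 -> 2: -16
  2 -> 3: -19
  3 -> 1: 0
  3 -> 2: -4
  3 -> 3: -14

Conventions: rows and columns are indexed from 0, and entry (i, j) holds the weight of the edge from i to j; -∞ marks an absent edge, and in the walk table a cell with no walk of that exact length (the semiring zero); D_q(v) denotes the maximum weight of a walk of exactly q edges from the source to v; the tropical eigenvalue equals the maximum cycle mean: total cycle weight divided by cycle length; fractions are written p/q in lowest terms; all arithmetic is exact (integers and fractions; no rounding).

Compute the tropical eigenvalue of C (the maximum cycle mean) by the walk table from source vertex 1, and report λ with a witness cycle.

q=0: [-∞, 0, -∞, -∞]
q=1: [-7, 4, -4, -9]
q=2: [-3, 8, 0, -5]
q=3: [1, 12, 4, -1]
q=4: [5, 16, 8, 3]
Optimal cycle mean attained by: cycle 1->1, total 4, length 1.
Answer: λ = 4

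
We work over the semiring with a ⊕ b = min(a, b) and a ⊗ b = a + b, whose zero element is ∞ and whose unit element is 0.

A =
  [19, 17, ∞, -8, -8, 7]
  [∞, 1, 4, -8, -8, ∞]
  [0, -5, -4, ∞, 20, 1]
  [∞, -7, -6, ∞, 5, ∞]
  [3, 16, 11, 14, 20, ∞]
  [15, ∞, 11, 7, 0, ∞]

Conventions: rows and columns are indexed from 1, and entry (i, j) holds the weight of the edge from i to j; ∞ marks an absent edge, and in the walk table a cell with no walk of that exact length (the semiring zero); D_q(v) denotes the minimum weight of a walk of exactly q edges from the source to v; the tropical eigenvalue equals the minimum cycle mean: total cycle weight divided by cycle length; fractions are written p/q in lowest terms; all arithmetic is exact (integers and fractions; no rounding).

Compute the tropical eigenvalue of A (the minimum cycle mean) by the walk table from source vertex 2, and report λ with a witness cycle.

q=0: [∞, 0, ∞, ∞, ∞, ∞]
q=1: [∞, 1, 4, -8, -8, ∞]
q=2: [-5, -15, -14, -7, -7, 5]
q=3: [-14, -19, -18, -23, -23, -13]
q=4: [-20, -30, -29, -27, -27, -17]
q=5: [-29, -34, -33, -38, -38, -28]
q=6: [-35, -45, -44, -42, -42, -32]
Optimal cycle mean attained by: cycle 2->4->2, total (-8) + (-7), length 2.
Answer: λ = -15/2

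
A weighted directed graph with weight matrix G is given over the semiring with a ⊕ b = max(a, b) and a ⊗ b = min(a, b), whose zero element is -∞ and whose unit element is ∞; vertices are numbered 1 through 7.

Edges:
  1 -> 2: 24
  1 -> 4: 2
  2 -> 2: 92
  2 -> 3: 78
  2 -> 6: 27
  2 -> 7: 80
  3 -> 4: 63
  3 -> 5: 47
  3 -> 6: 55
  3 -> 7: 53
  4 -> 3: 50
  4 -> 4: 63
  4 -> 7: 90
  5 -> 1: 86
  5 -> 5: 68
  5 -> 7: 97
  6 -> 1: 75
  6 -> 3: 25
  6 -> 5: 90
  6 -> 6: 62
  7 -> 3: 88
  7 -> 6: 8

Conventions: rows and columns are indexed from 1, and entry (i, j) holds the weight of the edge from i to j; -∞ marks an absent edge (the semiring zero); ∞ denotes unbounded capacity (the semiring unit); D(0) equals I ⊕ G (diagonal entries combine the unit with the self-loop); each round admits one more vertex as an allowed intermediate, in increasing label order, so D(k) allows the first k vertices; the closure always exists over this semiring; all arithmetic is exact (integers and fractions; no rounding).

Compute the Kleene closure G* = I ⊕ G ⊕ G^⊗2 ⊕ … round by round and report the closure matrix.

D(0):
  [∞, 24, -∞, 2, -∞, -∞, -∞]
  [-∞, ∞, 78, -∞, -∞, 27, 80]
  [-∞, -∞, ∞, 63, 47, 55, 53]
  [-∞, -∞, 50, ∞, -∞, -∞, 90]
  [86, -∞, -∞, -∞, ∞, -∞, 97]
  [75, -∞, 25, -∞, 90, ∞, -∞]
  [-∞, -∞, 88, -∞, -∞, 8, ∞]
D(1):
  [∞, 24, -∞, 2, -∞, -∞, -∞]
  [-∞, ∞, 78, -∞, -∞, 27, 80]
  [-∞, -∞, ∞, 63, 47, 55, 53]
  [-∞, -∞, 50, ∞, -∞, -∞, 90]
  [86, 24, -∞, 2, ∞, -∞, 97]
  [75, 24, 25, 2, 90, ∞, -∞]
  [-∞, -∞, 88, -∞, -∞, 8, ∞]
D(2):
  [∞, 24, 24, 2, -∞, 24, 24]
  [-∞, ∞, 78, -∞, -∞, 27, 80]
  [-∞, -∞, ∞, 63, 47, 55, 53]
  [-∞, -∞, 50, ∞, -∞, -∞, 90]
  [86, 24, 24, 2, ∞, 24, 97]
  [75, 24, 25, 2, 90, ∞, 24]
  [-∞, -∞, 88, -∞, -∞, 8, ∞]
D(3):
  [∞, 24, 24, 24, 24, 24, 24]
  [-∞, ∞, 78, 63, 47, 55, 80]
  [-∞, -∞, ∞, 63, 47, 55, 53]
  [-∞, -∞, 50, ∞, 47, 50, 90]
  [86, 24, 24, 24, ∞, 24, 97]
  [75, 24, 25, 25, 90, ∞, 25]
  [-∞, -∞, 88, 63, 47, 55, ∞]
D(4):
  [∞, 24, 24, 24, 24, 24, 24]
  [-∞, ∞, 78, 63, 47, 55, 80]
  [-∞, -∞, ∞, 63, 47, 55, 63]
  [-∞, -∞, 50, ∞, 47, 50, 90]
  [86, 24, 24, 24, ∞, 24, 97]
  [75, 24, 25, 25, 90, ∞, 25]
  [-∞, -∞, 88, 63, 47, 55, ∞]
D(5):
  [∞, 24, 24, 24, 24, 24, 24]
  [47, ∞, 78, 63, 47, 55, 80]
  [47, 24, ∞, 63, 47, 55, 63]
  [47, 24, 50, ∞, 47, 50, 90]
  [86, 24, 24, 24, ∞, 24, 97]
  [86, 24, 25, 25, 90, ∞, 90]
  [47, 24, 88, 63, 47, 55, ∞]
D(6):
  [∞, 24, 24, 24, 24, 24, 24]
  [55, ∞, 78, 63, 55, 55, 80]
  [55, 24, ∞, 63, 55, 55, 63]
  [50, 24, 50, ∞, 50, 50, 90]
  [86, 24, 24, 24, ∞, 24, 97]
  [86, 24, 25, 25, 90, ∞, 90]
  [55, 24, 88, 63, 55, 55, ∞]
D(7):
  [∞, 24, 24, 24, 24, 24, 24]
  [55, ∞, 80, 63, 55, 55, 80]
  [55, 24, ∞, 63, 55, 55, 63]
  [55, 24, 88, ∞, 55, 55, 90]
  [86, 24, 88, 63, ∞, 55, 97]
  [86, 24, 88, 63, 90, ∞, 90]
  [55, 24, 88, 63, 55, 55, ∞]
Answer: G* = [[∞, 24, 24, 24, 24, 24, 24], [55, ∞, 80, 63, 55, 55, 80], [55, 24, ∞, 63, 55, 55, 63], [55, 24, 88, ∞, 55, 55, 90], [86, 24, 88, 63, ∞, 55, 97], [86, 24, 88, 63, 90, ∞, 90], [55, 24, 88, 63, 55, 55, ∞]]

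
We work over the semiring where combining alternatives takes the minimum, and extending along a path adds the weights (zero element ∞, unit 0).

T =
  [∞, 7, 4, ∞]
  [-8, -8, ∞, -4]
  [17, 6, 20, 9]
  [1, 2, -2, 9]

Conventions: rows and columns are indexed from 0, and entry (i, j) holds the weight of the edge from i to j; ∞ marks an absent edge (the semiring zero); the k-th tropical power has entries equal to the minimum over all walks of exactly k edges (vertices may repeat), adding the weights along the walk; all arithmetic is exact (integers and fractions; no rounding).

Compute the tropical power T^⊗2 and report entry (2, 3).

T^⊗2:
  [-1, -1, 24, 3]
  [-16, -16, -6, -12]
  [-2, -2, 7, 2]
  [-6, -6, 5, -2]
Key observation: the optimum is the walk 2->1->3, with weight 6 + (-4) = 2.
Optimal value attained by: walk 2->1->3.
Answer: (T^⊗2)[2][3] = 2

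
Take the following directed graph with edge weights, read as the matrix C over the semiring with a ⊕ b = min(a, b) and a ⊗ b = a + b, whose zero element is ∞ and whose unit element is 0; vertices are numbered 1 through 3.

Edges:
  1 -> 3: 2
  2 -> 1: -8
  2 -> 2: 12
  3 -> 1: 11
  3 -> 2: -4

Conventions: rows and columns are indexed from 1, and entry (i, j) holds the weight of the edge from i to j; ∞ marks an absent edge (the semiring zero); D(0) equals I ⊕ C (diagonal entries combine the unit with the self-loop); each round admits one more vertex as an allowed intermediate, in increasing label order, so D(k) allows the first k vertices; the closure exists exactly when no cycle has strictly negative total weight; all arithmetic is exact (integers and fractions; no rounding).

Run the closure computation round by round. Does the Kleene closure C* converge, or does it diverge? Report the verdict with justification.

D(0):
  [0, ∞, 2]
  [-8, 0, ∞]
  [11, -4, 0]
D(1):
  [0, ∞, 2]
  [-8, 0, -6]
  [11, -4, 0]
Detection: at round 2, diagonal entry (3, 3) turns strictly negative.
Key observation: the cycle 3->2->1->3 has total weight (-4) + (-8) + 2, which is strictly negative.
Answer: DIVERGES — negative cycle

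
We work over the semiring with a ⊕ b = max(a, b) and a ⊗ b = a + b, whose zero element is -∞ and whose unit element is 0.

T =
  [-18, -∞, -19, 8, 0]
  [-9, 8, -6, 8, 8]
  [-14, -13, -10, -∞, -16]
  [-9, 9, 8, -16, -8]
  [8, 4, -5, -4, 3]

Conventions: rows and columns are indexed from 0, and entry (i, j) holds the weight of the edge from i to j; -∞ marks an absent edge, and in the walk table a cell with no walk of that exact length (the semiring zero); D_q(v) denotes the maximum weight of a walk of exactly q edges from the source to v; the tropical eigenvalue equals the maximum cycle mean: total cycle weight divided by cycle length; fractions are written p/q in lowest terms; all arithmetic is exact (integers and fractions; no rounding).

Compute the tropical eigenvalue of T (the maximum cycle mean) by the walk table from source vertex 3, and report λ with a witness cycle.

q=0: [-∞, -∞, -∞, 0, -∞]
q=1: [-9, 9, 8, -16, -8]
q=2: [0, 17, 3, 17, 17]
q=3: [25, 26, 25, 25, 25]
q=4: [33, 34, 33, 34, 34]
q=5: [42, 43, 42, 42, 42]
Optimal cycle mean attained by: cycle 1->3->1, total 8 + 9, length 2.
Answer: λ = 17/2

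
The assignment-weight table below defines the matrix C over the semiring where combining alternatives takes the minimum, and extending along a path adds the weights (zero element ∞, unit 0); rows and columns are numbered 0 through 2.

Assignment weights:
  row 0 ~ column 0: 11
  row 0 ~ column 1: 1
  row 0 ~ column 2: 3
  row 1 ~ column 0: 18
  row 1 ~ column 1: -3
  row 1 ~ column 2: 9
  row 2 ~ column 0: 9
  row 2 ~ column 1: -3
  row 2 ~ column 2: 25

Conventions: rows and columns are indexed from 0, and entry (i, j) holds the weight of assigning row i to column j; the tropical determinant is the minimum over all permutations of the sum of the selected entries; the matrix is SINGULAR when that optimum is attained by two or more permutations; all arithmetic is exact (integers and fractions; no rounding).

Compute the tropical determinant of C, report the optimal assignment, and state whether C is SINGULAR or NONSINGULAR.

σ = (0, 1, 2): 11 + (-3) + 25 = 33
σ = (0, 2, 1): 11 + 9 + (-3) = 17
σ = (1, 0, 2): 1 + 18 + 25 = 44
σ = (1, 2, 0): 1 + 9 + 9 = 19
σ = (2, 0, 1): 3 + 18 + (-3) = 18
σ = (2, 1, 0): 3 + (-3) + 9 = 9
Optimal value attained by: σ = (2, 1, 0).
Answer: det⊕(C) = 9; verdict: NONSINGULAR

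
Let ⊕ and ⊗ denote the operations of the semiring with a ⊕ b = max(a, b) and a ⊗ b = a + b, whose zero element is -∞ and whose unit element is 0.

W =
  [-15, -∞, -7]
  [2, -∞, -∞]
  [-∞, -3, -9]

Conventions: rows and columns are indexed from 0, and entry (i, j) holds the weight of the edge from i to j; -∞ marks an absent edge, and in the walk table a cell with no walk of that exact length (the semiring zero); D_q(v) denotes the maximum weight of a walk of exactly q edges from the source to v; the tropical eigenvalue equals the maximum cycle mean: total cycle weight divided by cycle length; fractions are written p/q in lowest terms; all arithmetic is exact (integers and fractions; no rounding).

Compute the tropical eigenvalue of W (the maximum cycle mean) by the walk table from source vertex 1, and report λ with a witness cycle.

q=0: [-∞, 0, -∞]
q=1: [2, -∞, -∞]
q=2: [-13, -∞, -5]
q=3: [-28, -8, -14]
Optimal cycle mean attained by: cycle 0->2->1->0, total (-7) + (-3) + 2, length 3.
Answer: λ = -8/3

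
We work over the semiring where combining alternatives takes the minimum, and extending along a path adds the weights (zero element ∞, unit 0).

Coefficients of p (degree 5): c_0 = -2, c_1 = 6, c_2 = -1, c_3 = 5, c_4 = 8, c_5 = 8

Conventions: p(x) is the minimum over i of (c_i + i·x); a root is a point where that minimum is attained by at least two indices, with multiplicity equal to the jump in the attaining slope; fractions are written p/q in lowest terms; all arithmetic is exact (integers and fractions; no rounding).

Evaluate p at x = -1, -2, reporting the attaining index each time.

p(-1) = min(-2+0·(-1)=-2, 6+1·(-1)=5, -1+2·(-1)=-3, 5+3·(-1)=2, 8+4·(-1)=4, 8+5·(-1)=3) = -3 (attained by i=2)
p(-2) = min(-2+0·(-2)=-2, 6+1·(-2)=4, -1+2·(-2)=-5, 5+3·(-2)=-1, 8+4·(-2)=0, 8+5·(-2)=-2) = -5 (attained by i=2)
Answer: p(-1) = -3; p(-2) = -5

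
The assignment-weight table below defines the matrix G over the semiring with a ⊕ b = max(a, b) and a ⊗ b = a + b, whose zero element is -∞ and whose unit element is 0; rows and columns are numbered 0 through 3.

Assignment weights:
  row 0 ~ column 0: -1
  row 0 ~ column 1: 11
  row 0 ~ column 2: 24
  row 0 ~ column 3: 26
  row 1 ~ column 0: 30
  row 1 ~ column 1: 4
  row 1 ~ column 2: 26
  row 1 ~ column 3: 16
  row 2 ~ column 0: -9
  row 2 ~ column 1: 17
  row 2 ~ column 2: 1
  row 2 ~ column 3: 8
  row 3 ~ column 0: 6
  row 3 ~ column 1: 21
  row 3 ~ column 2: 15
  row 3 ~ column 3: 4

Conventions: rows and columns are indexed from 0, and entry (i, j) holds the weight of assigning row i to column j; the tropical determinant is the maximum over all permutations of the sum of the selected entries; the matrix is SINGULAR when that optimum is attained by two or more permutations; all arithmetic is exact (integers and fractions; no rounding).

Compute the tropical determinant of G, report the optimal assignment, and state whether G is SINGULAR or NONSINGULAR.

σ = (0, 1, 2, 3): (-1) + 4 + 1 + 4 = 8
σ = (0, 1, 3, 2): (-1) + 4 + 8 + 15 = 26
σ = (0, 2, 1, 3): (-1) + 26 + 17 + 4 = 46
σ = (0, 2, 3, 1): (-1) + 26 + 8 + 21 = 54
σ = (0, 3, 1, 2): (-1) + 16 + 17 + 15 = 47
σ = (0, 3, 2, 1): (-1) + 16 + 1 + 21 = 37
σ = (1, 0, 2, 3): 11 + 30 + 1 + 4 = 46
σ = (1, 0, 3, 2): 11 + 30 + 8 + 15 = 64
σ = (1, 2, 0, 3): 11 + 26 + (-9) + 4 = 32
σ = (1, 2, 3, 0): 11 + 26 + 8 + 6 = 51
σ = (1, 3, 0, 2): 11 + 16 + (-9) + 15 = 33
σ = (1, 3, 2, 0): 11 + 16 + 1 + 6 = 34
σ = (2, 0, 1, 3): 24 + 30 + 17 + 4 = 75
σ = (2, 0, 3, 1): 24 + 30 + 8 + 21 = 83
σ = (2, 1, 0, 3): 24 + 4 + (-9) + 4 = 23
σ = (2, 1, 3, 0): 24 + 4 + 8 + 6 = 42
σ = (2, 3, 0, 1): 24 + 16 + (-9) + 21 = 52
σ = (2, 3, 1, 0): 24 + 16 + 17 + 6 = 63
σ = (3, 0, 1, 2): 26 + 30 + 17 + 15 = 88
σ = (3, 0, 2, 1): 26 + 30 + 1 + 21 = 78
σ = (3, 1, 0, 2): 26 + 4 + (-9) + 15 = 36
σ = (3, 1, 2, 0): 26 + 4 + 1 + 6 = 37
σ = (3, 2, 0, 1): 26 + 26 + (-9) + 21 = 64
σ = (3, 2, 1, 0): 26 + 26 + 17 + 6 = 75
Optimal value attained by: σ = (3, 0, 1, 2).
Answer: det⊕(G) = 88; verdict: NONSINGULAR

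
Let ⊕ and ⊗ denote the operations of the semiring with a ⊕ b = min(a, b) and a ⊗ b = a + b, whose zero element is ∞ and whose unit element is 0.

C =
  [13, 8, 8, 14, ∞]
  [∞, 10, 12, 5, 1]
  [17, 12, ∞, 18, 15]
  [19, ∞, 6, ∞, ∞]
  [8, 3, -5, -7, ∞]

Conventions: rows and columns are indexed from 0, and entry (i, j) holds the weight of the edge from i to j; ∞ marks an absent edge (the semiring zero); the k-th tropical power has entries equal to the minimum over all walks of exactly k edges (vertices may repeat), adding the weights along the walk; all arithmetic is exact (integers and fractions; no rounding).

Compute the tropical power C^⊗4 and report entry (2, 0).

C^⊗2:
  [25, 18, 20, 13, 9]
  [9, 4, -4, -6, 11]
  [23, 18, 10, 8, 13]
  [23, 18, 27, 24, 21]
  [12, 7, -1, 8, 4]
C^⊗3:
  [17, 12, 4, 2, 19]
  [13, 8, 0, 4, 5]
  [21, 16, 8, 6, 19]
  [29, 24, 16, 14, 19]
  [12, 7, -1, -3, 8]
C^⊗4:
  [21, 16, 8, 12, 13]
  [13, 8, 0, -2, 9]
  [25, 20, 12, 12, 17]
  [27, 22, 14, 12, 25]
  [16, 11, 3, 1, 8]
Key observation: the optimum is the walk 2->1->4->2->0, with weight 12 + 1 + (-5) + 17 = 25.
Optimal value attained by: walk 2->1->4->2->0.
Answer: (C^⊗4)[2][0] = 25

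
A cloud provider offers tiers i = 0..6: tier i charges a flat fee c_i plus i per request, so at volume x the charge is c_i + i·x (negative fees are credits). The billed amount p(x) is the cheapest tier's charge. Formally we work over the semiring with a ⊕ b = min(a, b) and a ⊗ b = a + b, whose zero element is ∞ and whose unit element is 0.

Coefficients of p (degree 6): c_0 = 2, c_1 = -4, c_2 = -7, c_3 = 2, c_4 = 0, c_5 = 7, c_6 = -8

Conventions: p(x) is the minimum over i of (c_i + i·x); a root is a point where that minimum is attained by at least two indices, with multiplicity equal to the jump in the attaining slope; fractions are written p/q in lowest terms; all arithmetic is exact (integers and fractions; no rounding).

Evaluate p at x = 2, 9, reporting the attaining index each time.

p(2) = min(2+0·2=2, -4+1·2=-2, -7+2·2=-3, 2+3·2=8, 0+4·2=8, 7+5·2=17, -8+6·2=4) = -3 (attained by i=2)
p(9) = min(2+0·9=2, -4+1·9=5, -7+2·9=11, 2+3·9=29, 0+4·9=36, 7+5·9=52, -8+6·9=46) = 2 (attained by i=0)
Answer: p(2) = -3; p(9) = 2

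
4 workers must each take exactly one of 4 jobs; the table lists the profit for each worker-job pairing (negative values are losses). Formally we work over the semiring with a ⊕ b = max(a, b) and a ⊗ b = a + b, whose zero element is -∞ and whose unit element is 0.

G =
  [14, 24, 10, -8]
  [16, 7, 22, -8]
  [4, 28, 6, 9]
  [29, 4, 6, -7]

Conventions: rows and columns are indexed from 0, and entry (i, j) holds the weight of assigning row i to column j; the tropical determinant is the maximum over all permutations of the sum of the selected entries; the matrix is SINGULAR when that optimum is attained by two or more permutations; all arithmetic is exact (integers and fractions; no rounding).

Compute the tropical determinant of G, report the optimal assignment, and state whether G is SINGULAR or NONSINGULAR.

σ = (0, 1, 2, 3): 14 + 7 + 6 + (-7) = 20
σ = (0, 1, 3, 2): 14 + 7 + 9 + 6 = 36
σ = (0, 2, 1, 3): 14 + 22 + 28 + (-7) = 57
σ = (0, 2, 3, 1): 14 + 22 + 9 + 4 = 49
σ = (0, 3, 1, 2): 14 + (-8) + 28 + 6 = 40
σ = (0, 3, 2, 1): 14 + (-8) + 6 + 4 = 16
σ = (1, 0, 2, 3): 24 + 16 + 6 + (-7) = 39
σ = (1, 0, 3, 2): 24 + 16 + 9 + 6 = 55
σ = (1, 2, 0, 3): 24 + 22 + 4 + (-7) = 43
σ = (1, 2, 3, 0): 24 + 22 + 9 + 29 = 84
σ = (1, 3, 0, 2): 24 + (-8) + 4 + 6 = 26
σ = (1, 3, 2, 0): 24 + (-8) + 6 + 29 = 51
σ = (2, 0, 1, 3): 10 + 16 + 28 + (-7) = 47
σ = (2, 0, 3, 1): 10 + 16 + 9 + 4 = 39
σ = (2, 1, 0, 3): 10 + 7 + 4 + (-7) = 14
σ = (2, 1, 3, 0): 10 + 7 + 9 + 29 = 55
σ = (2, 3, 0, 1): 10 + (-8) + 4 + 4 = 10
σ = (2, 3, 1, 0): 10 + (-8) + 28 + 29 = 59
σ = (3, 0, 1, 2): (-8) + 16 + 28 + 6 = 42
σ = (3, 0, 2, 1): (-8) + 16 + 6 + 4 = 18
σ = (3, 1, 0, 2): (-8) + 7 + 4 + 6 = 9
σ = (3, 1, 2, 0): (-8) + 7 + 6 + 29 = 34
σ = (3, 2, 0, 1): (-8) + 22 + 4 + 4 = 22
σ = (3, 2, 1, 0): (-8) + 22 + 28 + 29 = 71
Optimal value attained by: σ = (1, 2, 3, 0).
Answer: det⊕(G) = 84; verdict: NONSINGULAR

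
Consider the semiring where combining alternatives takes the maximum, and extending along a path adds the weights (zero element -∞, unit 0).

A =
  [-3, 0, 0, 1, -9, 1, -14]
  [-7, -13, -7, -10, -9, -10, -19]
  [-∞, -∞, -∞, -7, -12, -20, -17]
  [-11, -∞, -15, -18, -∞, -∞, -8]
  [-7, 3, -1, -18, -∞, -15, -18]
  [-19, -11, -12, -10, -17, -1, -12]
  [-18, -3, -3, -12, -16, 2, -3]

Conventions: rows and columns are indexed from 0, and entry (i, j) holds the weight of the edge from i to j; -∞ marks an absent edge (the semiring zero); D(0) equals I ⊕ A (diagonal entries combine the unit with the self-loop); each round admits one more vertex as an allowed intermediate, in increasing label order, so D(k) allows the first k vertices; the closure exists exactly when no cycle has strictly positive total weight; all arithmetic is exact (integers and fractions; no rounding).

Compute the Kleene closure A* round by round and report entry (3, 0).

D(0):
  [0, 0, 0, 1, -9, 1, -14]
  [-7, 0, -7, -10, -9, -10, -19]
  [-∞, -∞, 0, -7, -12, -20, -17]
  [-11, -∞, -15, 0, -∞, -∞, -8]
  [-7, 3, -1, -18, 0, -15, -18]
  [-19, -11, -12, -10, -17, 0, -12]
  [-18, -3, -3, -12, -16, 2, 0]
D(1):
  [0, 0, 0, 1, -9, 1, -14]
  [-7, 0, -7, -6, -9, -6, -19]
  [-∞, -∞, 0, -7, -12, -20, -17]
  [-11, -11, -11, 0, -20, -10, -8]
  [-7, 3, -1, -6, 0, -6, -18]
  [-19, -11, -12, -10, -17, 0, -12]
  [-18, -3, -3, -12, -16, 2, 0]
D(2):
  [0, 0, 0, 1, -9, 1, -14]
  [-7, 0, -7, -6, -9, -6, -19]
  [-∞, -∞, 0, -7, -12, -20, -17]
  [-11, -11, -11, 0, -20, -10, -8]
  [-4, 3, -1, -3, 0, -3, -16]
  [-18, -11, -12, -10, -17, 0, -12]
  [-10, -3, -3, -9, -12, 2, 0]
D(3):
  [0, 0, 0, 1, -9, 1, -14]
  [-7, 0, -7, -6, -9, -6, -19]
  [-∞, -∞, 0, -7, -12, -20, -17]
  [-11, -11, -11, 0, -20, -10, -8]
  [-4, 3, -1, -3, 0, -3, -16]
  [-18, -11, -12, -10, -17, 0, -12]
  [-10, -3, -3, -9, -12, 2, 0]
D(4):
  [0, 0, 0, 1, -9, 1, -7]
  [-7, 0, -7, -6, -9, -6, -14]
  [-18, -18, 0, -7, -12, -17, -15]
  [-11, -11, -11, 0, -20, -10, -8]
  [-4, 3, -1, -3, 0, -3, -11]
  [-18, -11, -12, -10, -17, 0, -12]
  [-10, -3, -3, -9, -12, 2, 0]
D(5):
  [0, 0, 0, 1, -9, 1, -7]
  [-7, 0, -7, -6, -9, -6, -14]
  [-16, -9, 0, -7, -12, -15, -15]
  [-11, -11, -11, 0, -20, -10, -8]
  [-4, 3, -1, -3, 0, -3, -11]
  [-18, -11, -12, -10, -17, 0, -12]
  [-10, -3, -3, -9, -12, 2, 0]
D(6):
  [0, 0, 0, 1, -9, 1, -7]
  [-7, 0, -7, -6, -9, -6, -14]
  [-16, -9, 0, -7, -12, -15, -15]
  [-11, -11, -11, 0, -20, -10, -8]
  [-4, 3, -1, -3, 0, -3, -11]
  [-18, -11, -12, -10, -17, 0, -12]
  [-10, -3, -3, -8, -12, 2, 0]
D(7):
  [0, 0, 0, 1, -9, 1, -7]
  [-7, 0, -7, -6, -9, -6, -14]
  [-16, -9, 0, -7, -12, -13, -15]
  [-11, -11, -11, 0, -20, -6, -8]
  [-4, 3, -1, -3, 0, -3, -11]
  [-18, -11, -12, -10, -17, 0, -12]
  [-10, -3, -3, -8, -12, 2, 0]
Answer: A*[3][0] = -11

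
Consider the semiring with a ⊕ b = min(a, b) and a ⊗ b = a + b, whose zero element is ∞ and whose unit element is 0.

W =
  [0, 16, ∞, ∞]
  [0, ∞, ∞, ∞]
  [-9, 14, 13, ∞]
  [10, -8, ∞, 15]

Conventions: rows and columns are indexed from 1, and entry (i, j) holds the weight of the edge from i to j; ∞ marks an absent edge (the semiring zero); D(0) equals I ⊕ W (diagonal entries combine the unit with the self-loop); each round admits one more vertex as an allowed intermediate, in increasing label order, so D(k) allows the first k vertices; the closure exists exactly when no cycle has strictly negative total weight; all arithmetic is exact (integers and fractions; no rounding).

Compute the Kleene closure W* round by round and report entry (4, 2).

D(0):
  [0, 16, ∞, ∞]
  [0, 0, ∞, ∞]
  [-9, 14, 0, ∞]
  [10, -8, ∞, 0]
D(1):
  [0, 16, ∞, ∞]
  [0, 0, ∞, ∞]
  [-9, 7, 0, ∞]
  [10, -8, ∞, 0]
D(2):
  [0, 16, ∞, ∞]
  [0, 0, ∞, ∞]
  [-9, 7, 0, ∞]
  [-8, -8, ∞, 0]
D(3):
  [0, 16, ∞, ∞]
  [0, 0, ∞, ∞]
  [-9, 7, 0, ∞]
  [-8, -8, ∞, 0]
D(4):
  [0, 16, ∞, ∞]
  [0, 0, ∞, ∞]
  [-9, 7, 0, ∞]
  [-8, -8, ∞, 0]
Answer: W*[4][2] = -8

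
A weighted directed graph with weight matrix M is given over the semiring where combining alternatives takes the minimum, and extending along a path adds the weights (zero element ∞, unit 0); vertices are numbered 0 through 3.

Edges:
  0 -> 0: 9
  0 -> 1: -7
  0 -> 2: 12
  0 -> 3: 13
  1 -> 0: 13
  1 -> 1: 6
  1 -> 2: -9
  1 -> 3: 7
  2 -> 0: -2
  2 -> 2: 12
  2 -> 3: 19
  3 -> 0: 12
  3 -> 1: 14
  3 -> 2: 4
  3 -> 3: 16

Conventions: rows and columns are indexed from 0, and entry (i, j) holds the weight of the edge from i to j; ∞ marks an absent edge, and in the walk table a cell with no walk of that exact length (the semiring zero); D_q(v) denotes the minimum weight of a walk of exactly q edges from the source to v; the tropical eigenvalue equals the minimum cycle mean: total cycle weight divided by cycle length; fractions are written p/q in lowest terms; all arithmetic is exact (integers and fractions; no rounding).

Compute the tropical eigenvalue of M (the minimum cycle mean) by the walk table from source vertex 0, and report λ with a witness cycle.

q=0: [0, ∞, ∞, ∞]
q=1: [9, -7, 12, 13]
q=2: [6, -1, -16, 0]
q=3: [-18, -1, -10, 3]
q=4: [-12, -25, -10, -5]
Optimal cycle mean attained by: cycle 0->1->2->0, total (-7) + (-9) + (-2), length 3.
Answer: λ = -6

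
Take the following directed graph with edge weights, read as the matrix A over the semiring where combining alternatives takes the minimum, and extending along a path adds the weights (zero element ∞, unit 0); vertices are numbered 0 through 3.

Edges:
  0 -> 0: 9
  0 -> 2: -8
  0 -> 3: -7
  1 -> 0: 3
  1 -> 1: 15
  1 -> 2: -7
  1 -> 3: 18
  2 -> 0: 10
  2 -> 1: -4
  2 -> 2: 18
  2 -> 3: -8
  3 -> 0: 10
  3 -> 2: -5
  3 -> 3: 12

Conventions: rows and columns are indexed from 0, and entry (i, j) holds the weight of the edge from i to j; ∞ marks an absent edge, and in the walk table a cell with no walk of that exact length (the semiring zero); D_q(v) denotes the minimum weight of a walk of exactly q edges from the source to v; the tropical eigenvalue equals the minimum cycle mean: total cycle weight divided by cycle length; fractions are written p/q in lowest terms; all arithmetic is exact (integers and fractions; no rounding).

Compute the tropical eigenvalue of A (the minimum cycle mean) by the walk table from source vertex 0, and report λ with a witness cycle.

q=0: [0, ∞, ∞, ∞]
q=1: [9, ∞, -8, -7]
q=2: [2, -12, -12, -16]
q=3: [-9, -16, -21, -20]
q=4: [-13, -25, -25, -29]
Optimal cycle mean attained by: cycle 2->3->2, total (-8) + (-5), length 2.
Answer: λ = -13/2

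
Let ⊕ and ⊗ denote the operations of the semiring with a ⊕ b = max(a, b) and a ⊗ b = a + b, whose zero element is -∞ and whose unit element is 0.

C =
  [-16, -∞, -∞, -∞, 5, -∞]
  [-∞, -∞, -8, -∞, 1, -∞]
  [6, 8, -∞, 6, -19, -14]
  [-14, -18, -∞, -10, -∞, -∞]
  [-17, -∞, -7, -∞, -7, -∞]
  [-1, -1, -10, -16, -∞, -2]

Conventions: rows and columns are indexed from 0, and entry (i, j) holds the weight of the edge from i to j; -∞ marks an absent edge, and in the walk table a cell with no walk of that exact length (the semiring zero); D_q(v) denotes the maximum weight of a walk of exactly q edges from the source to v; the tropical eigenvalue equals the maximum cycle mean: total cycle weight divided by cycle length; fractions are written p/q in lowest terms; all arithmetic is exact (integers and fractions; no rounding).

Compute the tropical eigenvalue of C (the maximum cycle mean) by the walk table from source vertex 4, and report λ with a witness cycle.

q=0: [-∞, -∞, -∞, -∞, 0, -∞]
q=1: [-17, -∞, -7, -∞, -7, -∞]
q=2: [-1, 1, -14, -1, -12, -21]
q=3: [-8, -6, -7, -8, 4, -23]
q=4: [-1, 1, -3, -1, -3, -21]
q=5: [3, 5, -7, 3, 4, -17]
q=6: [-1, 1, -3, -1, 8, -19]
Optimal cycle mean attained by: cycle 0->4->2->0, total 5 + (-7) + 6, length 3.
Answer: λ = 4/3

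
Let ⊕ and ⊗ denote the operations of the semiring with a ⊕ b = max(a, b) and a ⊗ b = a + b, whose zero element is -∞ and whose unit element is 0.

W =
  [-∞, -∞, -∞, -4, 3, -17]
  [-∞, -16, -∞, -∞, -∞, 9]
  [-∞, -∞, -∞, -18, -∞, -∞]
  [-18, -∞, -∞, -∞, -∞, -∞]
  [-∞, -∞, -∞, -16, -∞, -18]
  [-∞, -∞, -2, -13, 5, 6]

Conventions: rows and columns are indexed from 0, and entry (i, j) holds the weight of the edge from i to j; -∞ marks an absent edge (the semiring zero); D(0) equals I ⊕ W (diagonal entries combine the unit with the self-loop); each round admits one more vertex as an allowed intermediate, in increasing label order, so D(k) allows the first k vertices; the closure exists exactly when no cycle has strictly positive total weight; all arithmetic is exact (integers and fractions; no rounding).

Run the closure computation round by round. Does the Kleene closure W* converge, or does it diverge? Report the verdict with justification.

Detection: at round 0, diagonal entry (5, 5) turns strictly positive.
Key observation: the cycle 5->5 has total weight 6, which is strictly positive.
Answer: DIVERGES — positive cycle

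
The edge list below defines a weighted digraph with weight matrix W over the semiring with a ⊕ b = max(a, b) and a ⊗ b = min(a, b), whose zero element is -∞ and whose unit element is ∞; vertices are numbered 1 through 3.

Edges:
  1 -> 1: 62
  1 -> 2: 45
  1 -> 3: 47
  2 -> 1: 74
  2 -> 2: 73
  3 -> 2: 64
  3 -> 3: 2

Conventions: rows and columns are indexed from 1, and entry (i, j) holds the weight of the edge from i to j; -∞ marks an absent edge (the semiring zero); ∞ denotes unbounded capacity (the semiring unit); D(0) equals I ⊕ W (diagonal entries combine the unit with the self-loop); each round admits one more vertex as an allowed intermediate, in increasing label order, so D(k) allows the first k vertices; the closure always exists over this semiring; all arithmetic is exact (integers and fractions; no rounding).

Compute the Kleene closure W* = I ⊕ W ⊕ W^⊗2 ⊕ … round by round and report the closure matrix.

D(0):
  [∞, 45, 47]
  [74, ∞, -∞]
  [-∞, 64, ∞]
D(1):
  [∞, 45, 47]
  [74, ∞, 47]
  [-∞, 64, ∞]
D(2):
  [∞, 45, 47]
  [74, ∞, 47]
  [64, 64, ∞]
D(3):
  [∞, 47, 47]
  [74, ∞, 47]
  [64, 64, ∞]
Answer: W* = [[∞, 47, 47], [74, ∞, 47], [64, 64, ∞]]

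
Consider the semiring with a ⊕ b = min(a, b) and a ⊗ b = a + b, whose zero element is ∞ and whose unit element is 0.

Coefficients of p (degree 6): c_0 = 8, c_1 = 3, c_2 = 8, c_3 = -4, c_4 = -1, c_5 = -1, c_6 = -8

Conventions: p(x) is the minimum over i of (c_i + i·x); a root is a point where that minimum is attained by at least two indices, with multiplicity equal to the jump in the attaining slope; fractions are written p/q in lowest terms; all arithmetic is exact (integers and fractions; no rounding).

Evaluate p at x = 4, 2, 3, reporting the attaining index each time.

p(4) = min(8+0·4=8, 3+1·4=7, 8+2·4=16, -4+3·4=8, -1+4·4=15, -1+5·4=19, -8+6·4=16) = 7 (attained by i=1)
p(2) = min(8+0·2=8, 3+1·2=5, 8+2·2=12, -4+3·2=2, -1+4·2=7, -1+5·2=9, -8+6·2=4) = 2 (attained by i=3)
p(3) = min(8+0·3=8, 3+1·3=6, 8+2·3=14, -4+3·3=5, -1+4·3=11, -1+5·3=14, -8+6·3=10) = 5 (attained by i=3)
Answer: p(4) = 7; p(2) = 2; p(3) = 5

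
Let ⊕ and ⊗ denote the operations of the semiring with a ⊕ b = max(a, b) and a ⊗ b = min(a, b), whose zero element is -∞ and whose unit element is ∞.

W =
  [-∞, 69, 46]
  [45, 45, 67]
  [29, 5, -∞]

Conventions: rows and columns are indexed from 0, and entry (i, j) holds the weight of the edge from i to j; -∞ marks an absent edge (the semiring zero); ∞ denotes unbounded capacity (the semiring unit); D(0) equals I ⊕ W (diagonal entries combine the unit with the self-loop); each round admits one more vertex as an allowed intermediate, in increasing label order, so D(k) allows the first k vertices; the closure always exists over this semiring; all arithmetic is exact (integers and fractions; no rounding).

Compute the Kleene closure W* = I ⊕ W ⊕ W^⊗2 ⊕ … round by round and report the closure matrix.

D(0):
  [∞, 69, 46]
  [45, ∞, 67]
  [29, 5, ∞]
D(1):
  [∞, 69, 46]
  [45, ∞, 67]
  [29, 29, ∞]
D(2):
  [∞, 69, 67]
  [45, ∞, 67]
  [29, 29, ∞]
D(3):
  [∞, 69, 67]
  [45, ∞, 67]
  [29, 29, ∞]
Answer: W* = [[∞, 69, 67], [45, ∞, 67], [29, 29, ∞]]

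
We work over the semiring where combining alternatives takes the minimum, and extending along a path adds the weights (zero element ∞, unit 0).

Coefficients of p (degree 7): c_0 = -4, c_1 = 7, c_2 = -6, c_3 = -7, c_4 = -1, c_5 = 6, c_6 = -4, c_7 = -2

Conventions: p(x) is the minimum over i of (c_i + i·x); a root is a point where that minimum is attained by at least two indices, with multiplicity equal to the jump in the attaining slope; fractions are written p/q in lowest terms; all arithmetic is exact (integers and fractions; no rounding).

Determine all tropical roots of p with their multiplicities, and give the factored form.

hull edge (i=0, c=-4) to (i=3, c=-7): slope -1, span 3
hull edge (i=3, c=-7) to (i=6, c=-4): slope 1, span 3
hull edge (i=6, c=-4) to (i=7, c=-2): slope 2, span 1
Factored form: p(x) = -2 ⊗ (x ⊕ (-2)) ⊗ (x ⊕ (-1)) ⊗ (x ⊕ (-1)) ⊗ (x ⊕ (-1)) ⊗ (x ⊕ 1) ⊗ (x ⊕ 1) ⊗ (x ⊕ 1)
Answer: roots = -2 (mult 1), -1 (mult 3), 1 (mult 3)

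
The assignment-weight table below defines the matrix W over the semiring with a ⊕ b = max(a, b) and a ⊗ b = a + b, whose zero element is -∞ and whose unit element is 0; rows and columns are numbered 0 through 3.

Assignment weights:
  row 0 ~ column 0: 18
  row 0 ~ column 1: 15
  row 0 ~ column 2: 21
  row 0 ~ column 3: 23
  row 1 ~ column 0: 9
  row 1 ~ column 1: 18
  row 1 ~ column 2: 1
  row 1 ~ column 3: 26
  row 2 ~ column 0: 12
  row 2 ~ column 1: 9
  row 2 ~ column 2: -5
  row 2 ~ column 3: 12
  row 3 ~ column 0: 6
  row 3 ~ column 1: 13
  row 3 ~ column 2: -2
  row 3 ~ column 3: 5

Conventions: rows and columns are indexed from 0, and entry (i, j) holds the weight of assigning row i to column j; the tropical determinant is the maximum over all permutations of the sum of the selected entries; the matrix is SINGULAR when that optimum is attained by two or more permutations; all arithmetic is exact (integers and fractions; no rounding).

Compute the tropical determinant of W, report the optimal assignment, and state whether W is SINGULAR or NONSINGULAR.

σ = (0, 1, 2, 3): 18 + 18 + (-5) + 5 = 36
σ = (0, 1, 3, 2): 18 + 18 + 12 + (-2) = 46
σ = (0, 2, 1, 3): 18 + 1 + 9 + 5 = 33
σ = (0, 2, 3, 1): 18 + 1 + 12 + 13 = 44
σ = (0, 3, 1, 2): 18 + 26 + 9 + (-2) = 51
σ = (0, 3, 2, 1): 18 + 26 + (-5) + 13 = 52
σ = (1, 0, 2, 3): 15 + 9 + (-5) + 5 = 24
σ = (1, 0, 3, 2): 15 + 9 + 12 + (-2) = 34
σ = (1, 2, 0, 3): 15 + 1 + 12 + 5 = 33
σ = (1, 2, 3, 0): 15 + 1 + 12 + 6 = 34
σ = (1, 3, 0, 2): 15 + 26 + 12 + (-2) = 51
σ = (1, 3, 2, 0): 15 + 26 + (-5) + 6 = 42
σ = (2, 0, 1, 3): 21 + 9 + 9 + 5 = 44
σ = (2, 0, 3, 1): 21 + 9 + 12 + 13 = 55
σ = (2, 1, 0, 3): 21 + 18 + 12 + 5 = 56
σ = (2, 1, 3, 0): 21 + 18 + 12 + 6 = 57
σ = (2, 3, 0, 1): 21 + 26 + 12 + 13 = 72
σ = (2, 3, 1, 0): 21 + 26 + 9 + 6 = 62
σ = (3, 0, 1, 2): 23 + 9 + 9 + (-2) = 39
σ = (3, 0, 2, 1): 23 + 9 + (-5) + 13 = 40
σ = (3, 1, 0, 2): 23 + 18 + 12 + (-2) = 51
σ = (3, 1, 2, 0): 23 + 18 + (-5) + 6 = 42
σ = (3, 2, 0, 1): 23 + 1 + 12 + 13 = 49
σ = (3, 2, 1, 0): 23 + 1 + 9 + 6 = 39
Optimal value attained by: σ = (2, 3, 0, 1).
Answer: det⊕(W) = 72; verdict: NONSINGULAR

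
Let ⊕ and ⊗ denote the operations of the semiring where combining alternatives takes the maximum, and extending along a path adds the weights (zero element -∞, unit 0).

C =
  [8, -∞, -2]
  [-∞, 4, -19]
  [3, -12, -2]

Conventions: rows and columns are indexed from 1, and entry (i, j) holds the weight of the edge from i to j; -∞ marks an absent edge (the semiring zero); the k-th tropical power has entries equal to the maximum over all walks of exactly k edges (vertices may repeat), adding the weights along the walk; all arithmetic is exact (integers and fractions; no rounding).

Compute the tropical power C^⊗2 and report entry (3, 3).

C^⊗2:
  [16, -14, 6]
  [-16, 8, -15]
  [11, -8, 1]
Key observation: the optimum is the walk 3->1->3, with weight 3 + (-2) = 1.
Optimal value attained by: walk 3->1->3.
Answer: (C^⊗2)[3][3] = 1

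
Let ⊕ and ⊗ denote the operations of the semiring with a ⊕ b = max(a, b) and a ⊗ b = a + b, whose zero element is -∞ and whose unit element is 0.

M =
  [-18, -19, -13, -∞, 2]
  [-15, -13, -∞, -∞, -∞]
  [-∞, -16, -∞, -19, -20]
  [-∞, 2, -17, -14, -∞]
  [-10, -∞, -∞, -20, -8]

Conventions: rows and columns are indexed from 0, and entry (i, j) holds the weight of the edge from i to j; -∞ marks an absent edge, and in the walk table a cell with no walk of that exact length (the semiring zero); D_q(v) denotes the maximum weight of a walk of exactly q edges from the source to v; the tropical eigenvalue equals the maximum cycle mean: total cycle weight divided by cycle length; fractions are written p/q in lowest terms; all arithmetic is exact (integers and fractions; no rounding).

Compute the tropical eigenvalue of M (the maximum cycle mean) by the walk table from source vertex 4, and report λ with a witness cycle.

q=0: [-∞, -∞, -∞, -∞, 0]
q=1: [-10, -∞, -∞, -20, -8]
q=2: [-18, -18, -23, -28, -8]
q=3: [-18, -26, -31, -28, -16]
q=4: [-26, -26, -31, -36, -16]
q=5: [-26, -34, -39, -36, -24]
Optimal cycle mean attained by: cycle 0->4->0, total 2 + (-10), length 2.
Answer: λ = -4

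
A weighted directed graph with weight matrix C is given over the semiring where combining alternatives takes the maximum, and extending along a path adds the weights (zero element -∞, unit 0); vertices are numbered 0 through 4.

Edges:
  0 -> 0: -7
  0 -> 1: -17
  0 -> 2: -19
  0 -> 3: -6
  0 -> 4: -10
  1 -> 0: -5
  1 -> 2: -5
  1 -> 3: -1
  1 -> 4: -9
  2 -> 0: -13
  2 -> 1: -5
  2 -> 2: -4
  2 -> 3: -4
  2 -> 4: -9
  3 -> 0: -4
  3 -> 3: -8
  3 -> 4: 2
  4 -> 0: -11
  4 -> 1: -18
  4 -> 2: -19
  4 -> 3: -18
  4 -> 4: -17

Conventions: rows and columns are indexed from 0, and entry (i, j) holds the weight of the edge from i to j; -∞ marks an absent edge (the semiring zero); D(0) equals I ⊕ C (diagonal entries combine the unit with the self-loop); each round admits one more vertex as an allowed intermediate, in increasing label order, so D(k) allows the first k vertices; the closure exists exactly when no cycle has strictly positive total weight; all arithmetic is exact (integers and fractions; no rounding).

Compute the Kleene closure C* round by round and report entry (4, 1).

D(0):
  [0, -17, -19, -6, -10]
  [-5, 0, -5, -1, -9]
  [-13, -5, 0, -4, -9]
  [-4, -∞, -∞, 0, 2]
  [-11, -18, -19, -18, 0]
D(1):
  [0, -17, -19, -6, -10]
  [-5, 0, -5, -1, -9]
  [-13, -5, 0, -4, -9]
  [-4, -21, -23, 0, 2]
  [-11, -18, -19, -17, 0]
D(2):
  [0, -17, -19, -6, -10]
  [-5, 0, -5, -1, -9]
  [-10, -5, 0, -4, -9]
  [-4, -21, -23, 0, 2]
  [-11, -18, -19, -17, 0]
D(3):
  [0, -17, -19, -6, -10]
  [-5, 0, -5, -1, -9]
  [-10, -5, 0, -4, -9]
  [-4, -21, -23, 0, 2]
  [-11, -18, -19, -17, 0]
D(4):
  [0, -17, -19, -6, -4]
  [-5, 0, -5, -1, 1]
  [-8, -5, 0, -4, -2]
  [-4, -21, -23, 0, 2]
  [-11, -18, -19, -17, 0]
D(5):
  [0, -17, -19, -6, -4]
  [-5, 0, -5, -1, 1]
  [-8, -5, 0, -4, -2]
  [-4, -16, -17, 0, 2]
  [-11, -18, -19, -17, 0]
Answer: C*[4][1] = -18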